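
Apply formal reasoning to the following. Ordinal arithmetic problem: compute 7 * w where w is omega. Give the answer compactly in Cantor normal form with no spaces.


Compute 7 * w.
Ordinal * is associative and left-distributive over +, but NOT commutative; for finite n>1, n*w = w but w*n stays w*n.
For finite n>0, n * w = sup{n*k : k<w} = w. So 7 * w = w.
Result = w

w


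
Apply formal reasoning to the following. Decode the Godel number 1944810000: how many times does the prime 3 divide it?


Factorize 1944810000 by dividing by 3 repeatedly.
Division steps: 3 divides 1944810000 exactly 4 time(s).
Exponent of 3 = 4

4


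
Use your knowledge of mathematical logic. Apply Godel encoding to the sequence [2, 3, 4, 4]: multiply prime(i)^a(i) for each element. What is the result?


Encode each element as an exponent of the corresponding prime:
  2^2 = 4
  3^3 = 27
  5^4 = 625
  7^4 = 2401
Product = 4 * 27 * 625 * 2401 = 162067500

162067500


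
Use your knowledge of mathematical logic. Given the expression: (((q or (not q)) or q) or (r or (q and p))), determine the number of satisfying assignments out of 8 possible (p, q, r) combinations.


Check all 8 assignments:
p=0, q=0, r=0: 1
p=0, q=0, r=1: 1
p=0, q=1, r=0: 1
p=0, q=1, r=1: 1
p=1, q=0, r=0: 1
p=1, q=0, r=1: 1
p=1, q=1, r=0: 1
p=1, q=1, r=1: 1
Count of True = 8

8


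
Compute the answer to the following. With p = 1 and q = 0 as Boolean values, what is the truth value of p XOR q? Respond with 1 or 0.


p = 1, q = 0
Operation: p XOR q
Evaluate: 1 XOR 0 = 1

1


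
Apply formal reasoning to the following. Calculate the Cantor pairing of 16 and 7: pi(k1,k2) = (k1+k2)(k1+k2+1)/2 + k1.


k1 + k2 = 23
(k1+k2)(k1+k2+1)/2 = 23 * 24 / 2 = 276
pi = 276 + 16 = 292

292


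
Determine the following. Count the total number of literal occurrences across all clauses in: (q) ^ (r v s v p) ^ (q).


Counting literals in each clause:
Clause 1: 1 literal(s)
Clause 2: 3 literal(s)
Clause 3: 1 literal(s)
Total = 5

5


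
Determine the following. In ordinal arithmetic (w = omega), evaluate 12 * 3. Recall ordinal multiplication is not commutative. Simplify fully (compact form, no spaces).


Compute 12 * 3.
Ordinal * is associative and left-distributive over +, but NOT commutative; for finite n>1, n*w = w but w*n stays w*n.
Both finite; ordinal * agrees with natural *: 12 * 3 = 36.
Result = 36

36


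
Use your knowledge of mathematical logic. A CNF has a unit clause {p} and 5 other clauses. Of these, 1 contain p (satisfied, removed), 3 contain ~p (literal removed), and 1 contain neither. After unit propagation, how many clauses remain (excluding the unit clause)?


Satisfied (removed): 1
Shortened (remain): 3
Unchanged (remain): 1
Remaining = 3 + 1 = 4

4


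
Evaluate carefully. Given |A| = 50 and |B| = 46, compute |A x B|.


The Cartesian product A x B contains all ordered pairs (a, b).
|A x B| = |A| * |B| = 50 * 46 = 2300

2300


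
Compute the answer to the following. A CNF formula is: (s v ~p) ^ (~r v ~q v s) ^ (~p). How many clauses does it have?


A CNF formula is a conjunction of clauses.
Clauses are separated by ^.
Counting the conjuncts: 3 clauses.

3


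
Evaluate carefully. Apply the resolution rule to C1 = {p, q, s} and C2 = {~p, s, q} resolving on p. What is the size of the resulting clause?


Remove p from C1 and ~p from C2.
C1 remainder: {q, s}
C2 remainder: {s, q}
Union (resolvent): {q, s}
Resolvent has 2 literal(s).

2


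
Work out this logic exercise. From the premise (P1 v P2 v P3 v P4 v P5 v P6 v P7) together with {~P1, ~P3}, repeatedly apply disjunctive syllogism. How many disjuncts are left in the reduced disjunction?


Original disjuncts (7): P1, P2, P3, P4, P5, P6, P7
Negated (eliminate): ~P1, ~P3
Remaining disjuncts: P2, P4, P5, P6, P7
Count = 7 - 2 = 5

5


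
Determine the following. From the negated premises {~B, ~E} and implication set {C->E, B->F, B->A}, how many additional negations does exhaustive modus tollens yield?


Initial negated facts: {~B, ~E}
Apply modus tollens to closure:
  ~E and C->E  =>  ~C
Final negated: {~B, ~C, ~E}
New negations: {~C}
Count = 1

1


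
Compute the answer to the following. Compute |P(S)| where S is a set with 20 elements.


The power set of a set with n elements has 2^n elements.
|P(S)| = 2^20 = 1048576

1048576


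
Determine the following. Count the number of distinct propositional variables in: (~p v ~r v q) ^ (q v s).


Identify each variable that appears in the formula.
Variables found: p, q, r, s
Count = 4

4


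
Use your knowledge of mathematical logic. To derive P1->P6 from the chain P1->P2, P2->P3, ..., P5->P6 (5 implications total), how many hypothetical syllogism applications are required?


With 5 implications in a chain connecting 6 propositions:
P1->P2, P2->P3, ..., P5->P6
Steps needed = (number of implications) - 1 = 5 - 1 = 4

4


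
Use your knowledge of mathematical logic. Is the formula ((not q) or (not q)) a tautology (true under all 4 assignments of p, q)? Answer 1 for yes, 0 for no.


Check all 4 assignments:
p=0, q=0: 1
p=0, q=1: 0
p=1, q=0: 1
p=1, q=1: 0
Satisfying count = 2/4.
Tautology iff count = 4: no.

0


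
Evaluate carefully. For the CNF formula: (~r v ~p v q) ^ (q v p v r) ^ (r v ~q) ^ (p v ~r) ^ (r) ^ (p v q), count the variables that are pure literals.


Check each variable for pure literal status:
p: mixed (not pure)
q: mixed (not pure)
r: mixed (not pure)
Pure literal count = 0

0


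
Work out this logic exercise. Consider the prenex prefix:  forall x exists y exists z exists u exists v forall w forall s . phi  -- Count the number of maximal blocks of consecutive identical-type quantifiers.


Quantifier-type sequence: A E E E E A A  (A=forall, E=exists)
Group into maximal same-type runs:
  Ax1 | Ex4 | Ax2
Number of blocks = 3

3


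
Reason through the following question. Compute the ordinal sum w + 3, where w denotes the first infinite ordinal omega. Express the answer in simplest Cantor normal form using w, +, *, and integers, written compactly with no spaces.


Compute w + 3.
Ordinal + is associative but NOT commutative; for finite n>0, n + w = w but w + n stays w+n.
w + 3 is already in normal form (a successor ordinal beyond w).
Result = w+3

w+3


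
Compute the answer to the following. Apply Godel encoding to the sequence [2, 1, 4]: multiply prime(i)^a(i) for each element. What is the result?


Encode each element as an exponent of the corresponding prime:
  2^2 = 4
  3^1 = 3
  5^4 = 625
Product = 4 * 3 * 625 = 7500

7500


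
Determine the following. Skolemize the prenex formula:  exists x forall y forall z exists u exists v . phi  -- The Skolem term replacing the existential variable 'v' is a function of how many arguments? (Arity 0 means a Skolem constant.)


Quantifier prefix: exists x forall y forall z exists u exists v
'v' is existentially quantified at position 5.
Universal variables preceding it: y, z
Skolem function arity = 2

2


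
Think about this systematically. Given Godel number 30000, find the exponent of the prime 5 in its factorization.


Factorize 30000 by dividing by 5 repeatedly.
Division steps: 5 divides 30000 exactly 4 time(s).
Exponent of 5 = 4

4


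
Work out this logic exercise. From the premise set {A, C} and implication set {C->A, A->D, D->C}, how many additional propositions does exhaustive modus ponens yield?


Initial facts: {A, C}
Apply modus ponens to closure:
  A and A->D  =>  D
Final known: {A, C, D}
New propositions: {D}
Count = 1

1


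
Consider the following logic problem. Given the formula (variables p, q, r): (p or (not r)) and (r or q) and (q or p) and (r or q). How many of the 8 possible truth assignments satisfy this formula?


Evaluate all 8 assignments for p, q, r:
p=0, q=0, r=0: 0
p=0, q=0, r=1: 0
p=0, q=1, r=0: 1
p=0, q=1, r=1: 0
p=1, q=0, r=0: 0
p=1, q=0, r=1: 1
p=1, q=1, r=0: 1
p=1, q=1, r=1: 1
Satisfying count = 4

4


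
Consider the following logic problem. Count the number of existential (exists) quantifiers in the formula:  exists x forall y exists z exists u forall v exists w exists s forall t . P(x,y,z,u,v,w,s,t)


Quantifier prefix: exists x forall y exists z exists u forall v exists w exists s forall t
Mark each quantifier type:
  E U E E U E E U
Universal count = 3, Existential count = 5
Asked for existential (exists) quantifiers: 5

5


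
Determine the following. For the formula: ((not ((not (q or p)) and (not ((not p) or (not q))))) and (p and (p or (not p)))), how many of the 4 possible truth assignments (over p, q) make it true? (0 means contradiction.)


Check all 4 assignments:
p=0, q=0: 0
p=0, q=1: 0
p=1, q=0: 1
p=1, q=1: 1
Count of True = 2

2


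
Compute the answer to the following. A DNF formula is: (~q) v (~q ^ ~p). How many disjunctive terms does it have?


A DNF formula is a disjunction of terms (conjunctions).
Terms are separated by v.
Counting the disjuncts: 2 terms.

2


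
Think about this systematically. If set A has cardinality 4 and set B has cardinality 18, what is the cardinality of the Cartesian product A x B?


The Cartesian product A x B contains all ordered pairs (a, b).
|A x B| = |A| * |B| = 4 * 18 = 72

72


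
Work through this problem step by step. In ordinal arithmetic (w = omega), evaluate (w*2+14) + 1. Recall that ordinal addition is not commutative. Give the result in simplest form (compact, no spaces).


Compute (w*2+14) + 1.
Ordinal + is associative but NOT commutative; for finite n>0, n + w = w but w + n stays w+n.
By associativity: (w*2+14) + 1 = w*2 + (14+1) = w*2+15.
Result = w*2+15

w*2+15


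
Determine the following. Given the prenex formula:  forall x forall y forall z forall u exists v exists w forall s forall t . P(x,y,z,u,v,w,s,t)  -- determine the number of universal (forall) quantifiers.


Quantifier prefix: forall x forall y forall z forall u exists v exists w forall s forall t
Mark each quantifier type:
  U U U U E E U U
Universal count = 6, Existential count = 2
Asked for universal (forall) quantifiers: 6

6


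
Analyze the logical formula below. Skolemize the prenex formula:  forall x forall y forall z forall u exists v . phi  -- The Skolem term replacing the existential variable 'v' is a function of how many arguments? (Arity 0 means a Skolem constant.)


Quantifier prefix: forall x forall y forall z forall u exists v
'v' is existentially quantified at position 5.
Universal variables preceding it: x, y, z, u
Skolem function arity = 4

4


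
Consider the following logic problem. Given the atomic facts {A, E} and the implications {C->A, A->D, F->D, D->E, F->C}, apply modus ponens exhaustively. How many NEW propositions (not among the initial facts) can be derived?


Initial facts: {A, E}
Apply modus ponens to closure:
  A and A->D  =>  D
Final known: {A, D, E}
New propositions: {D}
Count = 1

1


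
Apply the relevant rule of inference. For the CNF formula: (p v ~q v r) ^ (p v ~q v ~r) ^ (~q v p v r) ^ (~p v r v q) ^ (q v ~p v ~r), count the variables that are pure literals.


Check each variable for pure literal status:
p: mixed (not pure)
q: mixed (not pure)
r: mixed (not pure)
Pure literal count = 0

0


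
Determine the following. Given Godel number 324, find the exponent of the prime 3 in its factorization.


Factorize 324 by dividing by 3 repeatedly.
Division steps: 3 divides 324 exactly 4 time(s).
Exponent of 3 = 4

4


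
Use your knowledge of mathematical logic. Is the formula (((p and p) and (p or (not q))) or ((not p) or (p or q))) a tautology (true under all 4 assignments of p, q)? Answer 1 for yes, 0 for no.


Check all 4 assignments:
p=0, q=0: 1
p=0, q=1: 1
p=1, q=0: 1
p=1, q=1: 1
Satisfying count = 4/4.
Tautology iff count = 4: yes.

1


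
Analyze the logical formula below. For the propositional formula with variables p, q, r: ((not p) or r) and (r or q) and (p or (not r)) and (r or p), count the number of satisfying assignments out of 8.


Evaluate all 8 assignments for p, q, r:
p=0, q=0, r=0: 0
p=0, q=0, r=1: 0
p=0, q=1, r=0: 0
p=0, q=1, r=1: 0
p=1, q=0, r=0: 0
p=1, q=0, r=1: 1
p=1, q=1, r=0: 0
p=1, q=1, r=1: 1
Satisfying count = 2

2


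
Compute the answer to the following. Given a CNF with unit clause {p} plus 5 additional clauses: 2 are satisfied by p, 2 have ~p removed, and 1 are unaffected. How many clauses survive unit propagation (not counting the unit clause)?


Satisfied (removed): 2
Shortened (remain): 2
Unchanged (remain): 1
Remaining = 2 + 1 = 3

3


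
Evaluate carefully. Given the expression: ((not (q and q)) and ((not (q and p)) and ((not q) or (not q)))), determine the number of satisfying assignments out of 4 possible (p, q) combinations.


Check all 4 assignments:
p=0, q=0: 1
p=0, q=1: 0
p=1, q=0: 1
p=1, q=1: 0
Count of True = 2

2


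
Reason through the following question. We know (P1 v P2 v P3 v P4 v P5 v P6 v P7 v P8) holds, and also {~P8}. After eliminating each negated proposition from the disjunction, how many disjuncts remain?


Original disjuncts (8): P1, P2, P3, P4, P5, P6, P7, P8
Negated (eliminate): ~P8
Remaining disjuncts: P1, P2, P3, P4, P5, P6, P7
Count = 8 - 1 = 7

7


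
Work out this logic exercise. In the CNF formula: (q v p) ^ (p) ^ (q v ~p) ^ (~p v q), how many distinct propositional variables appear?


Identify each variable that appears in the formula.
Variables found: p, q
Count = 2

2


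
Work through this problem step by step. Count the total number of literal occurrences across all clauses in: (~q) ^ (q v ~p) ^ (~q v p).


Counting literals in each clause:
Clause 1: 1 literal(s)
Clause 2: 2 literal(s)
Clause 3: 2 literal(s)
Total = 5

5


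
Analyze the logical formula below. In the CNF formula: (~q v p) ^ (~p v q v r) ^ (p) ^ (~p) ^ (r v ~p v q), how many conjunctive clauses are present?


A CNF formula is a conjunction of clauses.
Clauses are separated by ^.
Counting the conjuncts: 5 clauses.

5


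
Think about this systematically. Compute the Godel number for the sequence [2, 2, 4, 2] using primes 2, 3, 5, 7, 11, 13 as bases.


Encode each element as an exponent of the corresponding prime:
  2^2 = 4
  3^2 = 9
  5^4 = 625
  7^2 = 49
Product = 4 * 9 * 625 * 49 = 1102500

1102500


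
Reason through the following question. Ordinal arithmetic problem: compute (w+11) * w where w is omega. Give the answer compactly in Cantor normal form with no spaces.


Compute (w+11) * w.
Ordinal * is associative and left-distributive over +, but NOT commutative; for finite n>1, n*w = w but w*n stays w*n.
(w+11) * w = sup{(w+11)*k : k<w} = sup{w*k+11} = w^2 (the +11 tail is absorbed in the limit).
Result = w^2

w^2


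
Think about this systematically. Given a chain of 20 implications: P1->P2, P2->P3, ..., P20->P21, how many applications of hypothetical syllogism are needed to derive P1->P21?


With 20 implications in a chain connecting 21 propositions:
P1->P2, P2->P3, ..., P20->P21
Steps needed = (number of implications) - 1 = 20 - 1 = 19

19


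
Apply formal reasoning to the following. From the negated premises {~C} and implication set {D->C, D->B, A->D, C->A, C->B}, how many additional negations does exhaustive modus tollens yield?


Initial negated facts: {~C}
Apply modus tollens to closure:
  ~C and D->C  =>  ~D
  ~D and A->D  =>  ~A
Final negated: {~A, ~C, ~D}
New negations: {~A, ~D}
Count = 2

2


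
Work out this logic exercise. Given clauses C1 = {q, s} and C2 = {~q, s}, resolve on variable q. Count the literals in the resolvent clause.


Remove q from C1 and ~q from C2.
C1 remainder: {s}
C2 remainder: {s}
Union (resolvent): {s}
Resolvent has 1 literal(s).

1


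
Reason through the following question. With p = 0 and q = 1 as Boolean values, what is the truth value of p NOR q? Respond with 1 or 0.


p = 0, q = 1
Operation: p NOR q
Evaluate: 0 NOR 1 = 0

0


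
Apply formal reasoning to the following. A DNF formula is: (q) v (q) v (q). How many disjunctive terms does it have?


A DNF formula is a disjunction of terms (conjunctions).
Terms are separated by v.
Counting the disjuncts: 3 terms.

3


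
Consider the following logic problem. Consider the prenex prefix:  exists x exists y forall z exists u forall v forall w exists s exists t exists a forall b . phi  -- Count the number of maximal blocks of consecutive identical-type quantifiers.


Quantifier-type sequence: E E A E A A E E E A  (A=forall, E=exists)
Group into maximal same-type runs:
  Ex2 | Ax1 | Ex1 | Ax2 | Ex3 | Ax1
Number of blocks = 6

6


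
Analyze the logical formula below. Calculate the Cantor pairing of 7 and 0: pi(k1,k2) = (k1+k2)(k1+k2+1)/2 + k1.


k1 + k2 = 7
(k1+k2)(k1+k2+1)/2 = 7 * 8 / 2 = 28
pi = 28 + 7 = 35

35


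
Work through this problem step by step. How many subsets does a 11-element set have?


The power set of a set with n elements has 2^n elements.
|P(S)| = 2^11 = 2048

2048


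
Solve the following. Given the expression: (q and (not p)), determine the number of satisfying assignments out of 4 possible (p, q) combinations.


Check all 4 assignments:
p=0, q=0: 0
p=0, q=1: 1
p=1, q=0: 0
p=1, q=1: 0
Count of True = 1

1


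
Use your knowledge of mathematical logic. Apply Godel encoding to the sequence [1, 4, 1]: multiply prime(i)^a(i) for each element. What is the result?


Encode each element as an exponent of the corresponding prime:
  2^1 = 2
  3^4 = 81
  5^1 = 5
Product = 2 * 81 * 5 = 810

810


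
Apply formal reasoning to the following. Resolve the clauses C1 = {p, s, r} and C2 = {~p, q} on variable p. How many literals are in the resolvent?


Remove p from C1 and ~p from C2.
C1 remainder: {s, r}
C2 remainder: {q}
Union (resolvent): {q, r, s}
Resolvent has 3 literal(s).

3


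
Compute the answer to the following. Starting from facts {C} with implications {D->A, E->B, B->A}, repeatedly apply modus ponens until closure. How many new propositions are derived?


Initial facts: {C}
Apply modus ponens to closure:
  (no implication fires)
Final known: {C}
New propositions: {(none)}
Count = 0

0


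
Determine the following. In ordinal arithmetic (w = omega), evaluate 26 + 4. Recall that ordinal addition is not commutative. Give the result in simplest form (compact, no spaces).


Compute 26 + 4.
Ordinal + is associative but NOT commutative; for finite n>0, n + w = w but w + n stays w+n.
Both operands finite; ordinal + agrees with natural +: 26 + 4 = 30.
Result = 30

30


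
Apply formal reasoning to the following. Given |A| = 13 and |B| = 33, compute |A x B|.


The Cartesian product A x B contains all ordered pairs (a, b).
|A x B| = |A| * |B| = 13 * 33 = 429

429


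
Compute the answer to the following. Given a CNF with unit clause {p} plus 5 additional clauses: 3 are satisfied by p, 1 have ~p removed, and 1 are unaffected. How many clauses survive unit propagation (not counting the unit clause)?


Satisfied (removed): 3
Shortened (remain): 1
Unchanged (remain): 1
Remaining = 1 + 1 = 2

2


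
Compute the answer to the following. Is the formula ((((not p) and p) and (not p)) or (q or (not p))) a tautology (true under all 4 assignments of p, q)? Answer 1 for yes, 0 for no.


Check all 4 assignments:
p=0, q=0: 1
p=0, q=1: 1
p=1, q=0: 0
p=1, q=1: 1
Satisfying count = 3/4.
Tautology iff count = 4: no.

0


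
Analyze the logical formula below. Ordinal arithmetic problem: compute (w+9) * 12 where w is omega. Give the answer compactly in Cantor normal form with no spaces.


Compute (w+9) * 12.
Ordinal * is associative and left-distributive over +, but NOT commutative; for finite n>1, n*w = w but w*n stays w*n.
(w+9) * 12 = (w+9) repeated 12 times. Each intermediate +9 is absorbed by the following w; only the last survives: w*12+9.
Result = w*12+9

w*12+9


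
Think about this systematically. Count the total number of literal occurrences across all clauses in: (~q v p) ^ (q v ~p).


Counting literals in each clause:
Clause 1: 2 literal(s)
Clause 2: 2 literal(s)
Total = 4

4


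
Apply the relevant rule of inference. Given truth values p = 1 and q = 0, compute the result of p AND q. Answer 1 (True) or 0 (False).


p = 1, q = 0
Operation: p AND q
Evaluate: 1 AND 0 = 0

0


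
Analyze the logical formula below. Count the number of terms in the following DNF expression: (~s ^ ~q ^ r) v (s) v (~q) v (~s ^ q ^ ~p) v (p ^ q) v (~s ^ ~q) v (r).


A DNF formula is a disjunction of terms (conjunctions).
Terms are separated by v.
Counting the disjuncts: 7 terms.

7


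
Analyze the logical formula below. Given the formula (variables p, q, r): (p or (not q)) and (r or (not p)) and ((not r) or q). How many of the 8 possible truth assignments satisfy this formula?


Evaluate all 8 assignments for p, q, r:
p=0, q=0, r=0: 1
p=0, q=0, r=1: 0
p=0, q=1, r=0: 0
p=0, q=1, r=1: 0
p=1, q=0, r=0: 0
p=1, q=0, r=1: 0
p=1, q=1, r=0: 0
p=1, q=1, r=1: 1
Satisfying count = 2

2


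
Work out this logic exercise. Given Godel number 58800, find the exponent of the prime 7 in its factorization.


Factorize 58800 by dividing by 7 repeatedly.
Division steps: 7 divides 58800 exactly 2 time(s).
Exponent of 7 = 2

2


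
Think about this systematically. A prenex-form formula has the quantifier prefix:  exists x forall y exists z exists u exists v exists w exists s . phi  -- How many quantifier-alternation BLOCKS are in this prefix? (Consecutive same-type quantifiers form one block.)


Quantifier-type sequence: E A E E E E E  (A=forall, E=exists)
Group into maximal same-type runs:
  Ex1 | Ax1 | Ex5
Number of blocks = 3

3


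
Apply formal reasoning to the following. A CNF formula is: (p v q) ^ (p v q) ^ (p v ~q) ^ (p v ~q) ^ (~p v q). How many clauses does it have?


A CNF formula is a conjunction of clauses.
Clauses are separated by ^.
Counting the conjuncts: 5 clauses.

5


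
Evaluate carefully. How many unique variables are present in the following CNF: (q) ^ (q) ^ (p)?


Identify each variable that appears in the formula.
Variables found: p, q
Count = 2

2


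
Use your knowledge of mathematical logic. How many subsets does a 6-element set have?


The power set of a set with n elements has 2^n elements.
|P(S)| = 2^6 = 64

64


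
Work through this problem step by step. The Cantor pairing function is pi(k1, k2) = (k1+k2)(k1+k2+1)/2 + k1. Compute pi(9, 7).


k1 + k2 = 16
(k1+k2)(k1+k2+1)/2 = 16 * 17 / 2 = 136
pi = 136 + 9 = 145

145


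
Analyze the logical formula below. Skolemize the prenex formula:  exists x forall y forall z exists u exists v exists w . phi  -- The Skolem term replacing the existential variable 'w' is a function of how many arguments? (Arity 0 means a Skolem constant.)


Quantifier prefix: exists x forall y forall z exists u exists v exists w
'w' is existentially quantified at position 6.
Universal variables preceding it: y, z
Skolem function arity = 2

2


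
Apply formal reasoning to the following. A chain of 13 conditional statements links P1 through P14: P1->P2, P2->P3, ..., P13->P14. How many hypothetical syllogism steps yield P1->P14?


With 13 implications in a chain connecting 14 propositions:
P1->P2, P2->P3, ..., P13->P14
Steps needed = (number of implications) - 1 = 13 - 1 = 12

12


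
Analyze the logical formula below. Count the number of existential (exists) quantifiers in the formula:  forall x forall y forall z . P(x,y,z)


Quantifier prefix: forall x forall y forall z
Mark each quantifier type:
  U U U
Universal count = 3, Existential count = 0
Asked for existential (exists) quantifiers: 0

0


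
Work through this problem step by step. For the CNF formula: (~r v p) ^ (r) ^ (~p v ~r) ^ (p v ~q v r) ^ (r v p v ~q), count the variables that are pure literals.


Check each variable for pure literal status:
p: mixed (not pure)
q: pure negative
r: mixed (not pure)
Pure literal count = 1

1


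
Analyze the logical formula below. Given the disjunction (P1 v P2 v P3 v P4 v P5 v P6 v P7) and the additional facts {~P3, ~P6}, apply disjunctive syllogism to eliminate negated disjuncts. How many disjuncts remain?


Original disjuncts (7): P1, P2, P3, P4, P5, P6, P7
Negated (eliminate): ~P3, ~P6
Remaining disjuncts: P1, P2, P4, P5, P7
Count = 7 - 2 = 5

5


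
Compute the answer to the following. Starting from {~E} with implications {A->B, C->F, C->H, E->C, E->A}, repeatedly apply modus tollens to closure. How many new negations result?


Initial negated facts: {~E}
Apply modus tollens to closure:
  (no implication fires)
Final negated: {~E}
New negations: {(none)}
Count = 0

0


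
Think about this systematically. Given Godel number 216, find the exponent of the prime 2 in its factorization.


Factorize 216 by dividing by 2 repeatedly.
Division steps: 2 divides 216 exactly 3 time(s).
Exponent of 2 = 3

3


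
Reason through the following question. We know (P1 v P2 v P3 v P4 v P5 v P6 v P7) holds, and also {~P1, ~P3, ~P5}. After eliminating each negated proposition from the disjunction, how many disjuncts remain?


Original disjuncts (7): P1, P2, P3, P4, P5, P6, P7
Negated (eliminate): ~P1, ~P3, ~P5
Remaining disjuncts: P2, P4, P6, P7
Count = 7 - 3 = 4

4


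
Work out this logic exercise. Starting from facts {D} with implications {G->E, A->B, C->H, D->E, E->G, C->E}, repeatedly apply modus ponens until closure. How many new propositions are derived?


Initial facts: {D}
Apply modus ponens to closure:
  D and D->E  =>  E
  E and E->G  =>  G
Final known: {D, E, G}
New propositions: {E, G}
Count = 2

2


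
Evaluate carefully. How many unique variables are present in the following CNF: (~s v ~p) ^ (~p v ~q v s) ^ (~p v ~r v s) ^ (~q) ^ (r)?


Identify each variable that appears in the formula.
Variables found: p, q, r, s
Count = 4

4


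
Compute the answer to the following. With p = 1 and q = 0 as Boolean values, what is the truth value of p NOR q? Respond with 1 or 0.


p = 1, q = 0
Operation: p NOR q
Evaluate: 1 NOR 0 = 0

0


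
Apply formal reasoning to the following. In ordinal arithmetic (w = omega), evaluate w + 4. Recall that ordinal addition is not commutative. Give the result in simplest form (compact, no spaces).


Compute w + 4.
Ordinal + is associative but NOT commutative; for finite n>0, n + w = w but w + n stays w+n.
w + 4 is already in normal form (a successor ordinal beyond w).
Result = w+4

w+4


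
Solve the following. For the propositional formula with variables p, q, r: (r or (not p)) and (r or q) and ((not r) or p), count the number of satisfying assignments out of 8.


Evaluate all 8 assignments for p, q, r:
p=0, q=0, r=0: 0
p=0, q=0, r=1: 0
p=0, q=1, r=0: 1
p=0, q=1, r=1: 0
p=1, q=0, r=0: 0
p=1, q=0, r=1: 1
p=1, q=1, r=0: 0
p=1, q=1, r=1: 1
Satisfying count = 3

3


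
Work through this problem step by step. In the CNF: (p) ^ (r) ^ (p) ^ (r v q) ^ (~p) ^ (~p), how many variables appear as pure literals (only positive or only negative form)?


Check each variable for pure literal status:
p: mixed (not pure)
q: pure positive
r: pure positive
Pure literal count = 2

2


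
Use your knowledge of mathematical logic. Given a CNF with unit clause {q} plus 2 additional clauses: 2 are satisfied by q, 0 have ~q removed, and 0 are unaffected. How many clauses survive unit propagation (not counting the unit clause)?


Satisfied (removed): 2
Shortened (remain): 0
Unchanged (remain): 0
Remaining = 0 + 0 = 0

0


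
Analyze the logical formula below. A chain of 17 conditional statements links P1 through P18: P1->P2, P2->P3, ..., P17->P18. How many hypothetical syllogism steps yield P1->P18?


With 17 implications in a chain connecting 18 propositions:
P1->P2, P2->P3, ..., P17->P18
Steps needed = (number of implications) - 1 = 17 - 1 = 16

16


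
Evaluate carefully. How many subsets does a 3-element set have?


The power set of a set with n elements has 2^n elements.
|P(S)| = 2^3 = 8

8


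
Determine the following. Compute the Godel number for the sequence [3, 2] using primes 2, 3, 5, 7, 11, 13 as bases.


Encode each element as an exponent of the corresponding prime:
  2^3 = 8
  3^2 = 9
Product = 8 * 9 = 72

72


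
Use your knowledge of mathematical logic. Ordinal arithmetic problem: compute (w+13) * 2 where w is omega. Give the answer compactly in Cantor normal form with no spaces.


Compute (w+13) * 2.
Ordinal * is associative and left-distributive over +, but NOT commutative; for finite n>1, n*w = w but w*n stays w*n.
(w+13) * 2 = (w+13) repeated 2 times. Each intermediate +13 is absorbed by the following w; only the last survives: w*2+13.
Result = w*2+13

w*2+13


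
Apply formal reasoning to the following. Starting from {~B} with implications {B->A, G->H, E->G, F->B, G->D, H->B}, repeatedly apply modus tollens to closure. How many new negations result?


Initial negated facts: {~B}
Apply modus tollens to closure:
  ~B and F->B  =>  ~F
  ~B and H->B  =>  ~H
  ~H and G->H  =>  ~G
  ~G and E->G  =>  ~E
Final negated: {~B, ~E, ~F, ~G, ~H}
New negations: {~E, ~F, ~G, ~H}
Count = 4

4


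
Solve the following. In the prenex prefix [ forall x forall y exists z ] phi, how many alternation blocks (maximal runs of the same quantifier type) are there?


Quantifier-type sequence: A A E  (A=forall, E=exists)
Group into maximal same-type runs:
  Ax2 | Ex1
Number of blocks = 2

2


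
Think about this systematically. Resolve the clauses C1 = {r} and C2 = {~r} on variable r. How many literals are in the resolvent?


Remove r from C1 and ~r from C2.
C1 remainder: {}
C2 remainder: {}
Union (resolvent): {} (empty clause)
Resolvent has 0 literal(s).

0


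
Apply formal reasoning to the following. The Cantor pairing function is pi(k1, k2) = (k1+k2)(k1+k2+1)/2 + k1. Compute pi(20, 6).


k1 + k2 = 26
(k1+k2)(k1+k2+1)/2 = 26 * 27 / 2 = 351
pi = 351 + 20 = 371

371


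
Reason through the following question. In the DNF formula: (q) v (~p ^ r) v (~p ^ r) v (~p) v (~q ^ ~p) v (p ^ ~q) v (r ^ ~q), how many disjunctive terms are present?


A DNF formula is a disjunction of terms (conjunctions).
Terms are separated by v.
Counting the disjuncts: 7 terms.

7


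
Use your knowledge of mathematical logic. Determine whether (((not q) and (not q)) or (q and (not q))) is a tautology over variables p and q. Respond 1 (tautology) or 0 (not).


Check all 4 assignments:
p=0, q=0: 1
p=0, q=1: 0
p=1, q=0: 1
p=1, q=1: 0
Satisfying count = 2/4.
Tautology iff count = 4: no.

0


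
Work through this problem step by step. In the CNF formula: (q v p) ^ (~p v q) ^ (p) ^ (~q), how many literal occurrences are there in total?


Counting literals in each clause:
Clause 1: 2 literal(s)
Clause 2: 2 literal(s)
Clause 3: 1 literal(s)
Clause 4: 1 literal(s)
Total = 6

6


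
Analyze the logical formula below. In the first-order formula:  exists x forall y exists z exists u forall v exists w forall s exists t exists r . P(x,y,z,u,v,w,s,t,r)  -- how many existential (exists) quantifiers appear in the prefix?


Quantifier prefix: exists x forall y exists z exists u forall v exists w forall s exists t exists r
Mark each quantifier type:
  E U E E U E U E E
Universal count = 3, Existential count = 6
Asked for existential (exists) quantifiers: 6

6


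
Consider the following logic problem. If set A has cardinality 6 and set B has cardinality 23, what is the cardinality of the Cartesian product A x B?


The Cartesian product A x B contains all ordered pairs (a, b).
|A x B| = |A| * |B| = 6 * 23 = 138

138


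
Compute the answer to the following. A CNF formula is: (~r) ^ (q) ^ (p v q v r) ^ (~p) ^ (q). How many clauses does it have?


A CNF formula is a conjunction of clauses.
Clauses are separated by ^.
Counting the conjuncts: 5 clauses.

5


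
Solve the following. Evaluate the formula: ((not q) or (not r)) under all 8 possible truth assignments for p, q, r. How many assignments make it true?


Check all 8 assignments:
p=0, q=0, r=0: 1
p=0, q=0, r=1: 1
p=0, q=1, r=0: 1
p=0, q=1, r=1: 0
p=1, q=0, r=0: 1
p=1, q=0, r=1: 1
p=1, q=1, r=0: 1
p=1, q=1, r=1: 0
Count of True = 6

6


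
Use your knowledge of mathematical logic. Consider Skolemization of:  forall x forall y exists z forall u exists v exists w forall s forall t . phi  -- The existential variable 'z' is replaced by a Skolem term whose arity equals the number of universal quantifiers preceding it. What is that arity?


Quantifier prefix: forall x forall y exists z forall u exists v exists w forall s forall t
'z' is existentially quantified at position 3.
Universal variables preceding it: x, y
Skolem function arity = 2

2


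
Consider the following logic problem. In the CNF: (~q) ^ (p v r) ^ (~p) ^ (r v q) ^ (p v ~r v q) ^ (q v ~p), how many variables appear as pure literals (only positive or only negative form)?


Check each variable for pure literal status:
p: mixed (not pure)
q: mixed (not pure)
r: mixed (not pure)
Pure literal count = 0

0


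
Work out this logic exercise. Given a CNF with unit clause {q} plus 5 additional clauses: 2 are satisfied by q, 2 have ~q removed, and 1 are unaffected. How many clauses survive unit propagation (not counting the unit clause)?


Satisfied (removed): 2
Shortened (remain): 2
Unchanged (remain): 1
Remaining = 2 + 1 = 3

3


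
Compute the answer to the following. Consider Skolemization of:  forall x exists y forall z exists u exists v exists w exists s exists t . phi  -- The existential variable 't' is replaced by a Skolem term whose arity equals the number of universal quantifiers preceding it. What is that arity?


Quantifier prefix: forall x exists y forall z exists u exists v exists w exists s exists t
't' is existentially quantified at position 8.
Universal variables preceding it: x, z
Skolem function arity = 2

2


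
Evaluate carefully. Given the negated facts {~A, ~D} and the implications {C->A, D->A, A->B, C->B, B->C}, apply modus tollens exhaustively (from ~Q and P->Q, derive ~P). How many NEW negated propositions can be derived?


Initial negated facts: {~A, ~D}
Apply modus tollens to closure:
  ~A and C->A  =>  ~C
  ~C and B->C  =>  ~B
Final negated: {~A, ~B, ~C, ~D}
New negations: {~B, ~C}
Count = 2

2


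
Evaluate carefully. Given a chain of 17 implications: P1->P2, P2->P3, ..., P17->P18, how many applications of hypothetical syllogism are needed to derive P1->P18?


With 17 implications in a chain connecting 18 propositions:
P1->P2, P2->P3, ..., P17->P18
Steps needed = (number of implications) - 1 = 17 - 1 = 16

16


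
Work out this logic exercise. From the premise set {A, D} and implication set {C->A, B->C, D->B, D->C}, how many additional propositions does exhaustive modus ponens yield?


Initial facts: {A, D}
Apply modus ponens to closure:
  D and D->B  =>  B
  D and D->C  =>  C
Final known: {A, B, C, D}
New propositions: {B, C}
Count = 2

2


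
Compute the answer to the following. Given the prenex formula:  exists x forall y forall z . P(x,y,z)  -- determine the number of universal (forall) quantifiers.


Quantifier prefix: exists x forall y forall z
Mark each quantifier type:
  E U U
Universal count = 2, Existential count = 1
Asked for universal (forall) quantifiers: 2

2


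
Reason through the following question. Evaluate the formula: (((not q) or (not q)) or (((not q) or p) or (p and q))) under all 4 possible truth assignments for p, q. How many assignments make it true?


Check all 4 assignments:
p=0, q=0: 1
p=0, q=1: 0
p=1, q=0: 1
p=1, q=1: 1
Count of True = 3

3


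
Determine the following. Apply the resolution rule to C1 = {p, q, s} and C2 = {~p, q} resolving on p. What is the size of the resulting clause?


Remove p from C1 and ~p from C2.
C1 remainder: {q, s}
C2 remainder: {q}
Union (resolvent): {q, s}
Resolvent has 2 literal(s).

2


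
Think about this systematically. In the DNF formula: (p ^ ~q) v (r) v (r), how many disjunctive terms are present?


A DNF formula is a disjunction of terms (conjunctions).
Terms are separated by v.
Counting the disjuncts: 3 terms.

3


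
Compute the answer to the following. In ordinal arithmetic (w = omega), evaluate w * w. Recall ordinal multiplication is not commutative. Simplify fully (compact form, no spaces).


Compute w * w.
Ordinal * is associative and left-distributive over +, but NOT commutative; for finite n>1, n*w = w but w*n stays w*n.
w * w = w^2 by definition.
Result = w^2

w^2


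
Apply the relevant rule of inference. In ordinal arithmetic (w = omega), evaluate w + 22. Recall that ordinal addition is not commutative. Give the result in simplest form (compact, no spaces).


Compute w + 22.
Ordinal + is associative but NOT commutative; for finite n>0, n + w = w but w + n stays w+n.
w + 22 is already in normal form (a successor ordinal beyond w).
Result = w+22

w+22


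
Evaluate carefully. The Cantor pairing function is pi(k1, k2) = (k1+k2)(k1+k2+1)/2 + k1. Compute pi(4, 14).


k1 + k2 = 18
(k1+k2)(k1+k2+1)/2 = 18 * 19 / 2 = 171
pi = 171 + 4 = 175

175


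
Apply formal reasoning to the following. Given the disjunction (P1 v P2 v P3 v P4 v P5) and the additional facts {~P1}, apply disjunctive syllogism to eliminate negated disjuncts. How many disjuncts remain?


Original disjuncts (5): P1, P2, P3, P4, P5
Negated (eliminate): ~P1
Remaining disjuncts: P2, P3, P4, P5
Count = 5 - 1 = 4

4


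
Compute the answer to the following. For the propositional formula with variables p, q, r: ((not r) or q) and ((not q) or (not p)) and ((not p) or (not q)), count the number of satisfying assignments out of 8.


Evaluate all 8 assignments for p, q, r:
p=0, q=0, r=0: 1
p=0, q=0, r=1: 0
p=0, q=1, r=0: 1
p=0, q=1, r=1: 1
p=1, q=0, r=0: 1
p=1, q=0, r=1: 0
p=1, q=1, r=0: 0
p=1, q=1, r=1: 0
Satisfying count = 4

4


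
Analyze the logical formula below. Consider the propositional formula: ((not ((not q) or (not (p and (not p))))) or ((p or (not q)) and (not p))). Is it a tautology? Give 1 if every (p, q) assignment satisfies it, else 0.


Check all 4 assignments:
p=0, q=0: 1
p=0, q=1: 0
p=1, q=0: 0
p=1, q=1: 0
Satisfying count = 1/4.
Tautology iff count = 4: no.

0


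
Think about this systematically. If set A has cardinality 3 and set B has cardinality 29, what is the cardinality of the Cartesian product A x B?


The Cartesian product A x B contains all ordered pairs (a, b).
|A x B| = |A| * |B| = 3 * 29 = 87

87


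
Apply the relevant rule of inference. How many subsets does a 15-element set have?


The power set of a set with n elements has 2^n elements.
|P(S)| = 2^15 = 32768

32768


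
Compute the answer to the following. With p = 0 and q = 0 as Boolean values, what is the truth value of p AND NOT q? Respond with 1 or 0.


p = 0, q = 0
Operation: p AND NOT q
Evaluate: 0 AND NOT 0 = 0

0


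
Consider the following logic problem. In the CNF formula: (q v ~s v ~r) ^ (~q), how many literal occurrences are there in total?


Counting literals in each clause:
Clause 1: 3 literal(s)
Clause 2: 1 literal(s)
Total = 4

4


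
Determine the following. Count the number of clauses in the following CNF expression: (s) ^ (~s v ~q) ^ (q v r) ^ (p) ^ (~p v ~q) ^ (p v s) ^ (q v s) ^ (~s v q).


A CNF formula is a conjunction of clauses.
Clauses are separated by ^.
Counting the conjuncts: 8 clauses.

8


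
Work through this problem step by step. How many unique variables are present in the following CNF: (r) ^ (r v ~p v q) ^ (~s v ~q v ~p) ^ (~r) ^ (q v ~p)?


Identify each variable that appears in the formula.
Variables found: p, q, r, s
Count = 4

4


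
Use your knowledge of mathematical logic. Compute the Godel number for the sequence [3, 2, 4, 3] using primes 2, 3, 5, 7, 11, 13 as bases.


Encode each element as an exponent of the corresponding prime:
  2^3 = 8
  3^2 = 9
  5^4 = 625
  7^3 = 343
Product = 8 * 9 * 625 * 343 = 15435000

15435000


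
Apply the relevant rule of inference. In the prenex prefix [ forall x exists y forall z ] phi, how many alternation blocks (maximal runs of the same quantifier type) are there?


Quantifier-type sequence: A E A  (A=forall, E=exists)
Group into maximal same-type runs:
  Ax1 | Ex1 | Ax1
Number of blocks = 3

3
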